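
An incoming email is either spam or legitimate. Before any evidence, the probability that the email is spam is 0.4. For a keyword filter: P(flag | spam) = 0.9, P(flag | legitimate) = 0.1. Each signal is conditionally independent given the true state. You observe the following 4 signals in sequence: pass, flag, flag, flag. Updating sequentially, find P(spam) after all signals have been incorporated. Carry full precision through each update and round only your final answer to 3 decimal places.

0.982

Apply Bayes' rule sequentially, carrying P(spam) forward.
After 'pass': P(spam) = 0.1·0.4000 / (0.1·0.4000 + 0.9·0.6000) ≈ 0.0690
After 'flag': P(spam) = 0.9·0.0690 / (0.9·0.0690 + 0.1·0.9310) ≈ 0.4000
After 'flag': P(spam) = 0.9·0.4000 / (0.9·0.4000 + 0.1·0.6000) ≈ 0.8571
After 'flag': P(spam) = 0.9·0.8571 / (0.9·0.8571 + 0.1·0.1429) ≈ 0.9818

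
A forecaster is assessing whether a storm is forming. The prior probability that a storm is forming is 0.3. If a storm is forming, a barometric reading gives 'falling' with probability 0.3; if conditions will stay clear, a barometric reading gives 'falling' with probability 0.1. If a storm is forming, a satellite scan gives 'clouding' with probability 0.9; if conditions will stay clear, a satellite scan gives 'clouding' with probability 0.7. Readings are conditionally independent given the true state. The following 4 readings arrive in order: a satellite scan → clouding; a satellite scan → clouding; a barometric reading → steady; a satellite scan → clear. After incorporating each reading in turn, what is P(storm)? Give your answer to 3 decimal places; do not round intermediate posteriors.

0.155

Each posterior becomes the prior for the next update.
After a satellite scan='clouding': P(storm) = 0.9·0.3000 / (0.9·0.3000 + 0.7·0.7000) ≈ 0.3553
After a satellite scan='clouding': P(storm) = 0.9·0.3553 / (0.9·0.3553 + 0.7·0.6447) ≈ 0.4147
After a barometric reading='steady': P(storm) = 0.7·0.4147 / (0.7·0.4147 + 0.9·0.5853) ≈ 0.3553
After a satellite scan='clear': P(storm) = 0.1·0.3553 / (0.1·0.3553 + 0.3·0.6447) ≈ 0.1552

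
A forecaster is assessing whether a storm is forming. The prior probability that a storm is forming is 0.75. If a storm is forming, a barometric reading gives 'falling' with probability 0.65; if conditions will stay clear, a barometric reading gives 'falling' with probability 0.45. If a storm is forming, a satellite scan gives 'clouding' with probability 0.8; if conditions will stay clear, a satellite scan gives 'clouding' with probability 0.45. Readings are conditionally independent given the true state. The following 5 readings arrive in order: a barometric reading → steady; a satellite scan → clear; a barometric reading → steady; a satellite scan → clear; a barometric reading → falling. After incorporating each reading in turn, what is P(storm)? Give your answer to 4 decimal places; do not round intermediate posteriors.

Apply Bayes' rule sequentially, carrying P(storm) forward.
After a barometric reading='steady': P(storm) = 0.35·0.7500 / (0.35·0.7500 + 0.55·0.2500) ≈ 0.6562
After a satellite scan='clear': P(storm) = 0.2·0.6562 / (0.2·0.6562 + 0.55·0.3438) ≈ 0.4098
After a barometric reading='steady': P(storm) = 0.35·0.4098 / (0.35·0.4098 + 0.55·0.5902) ≈ 0.3064
After a satellite scan='clear': P(storm) = 0.2·0.3064 / (0.2·0.3064 + 0.55·0.6936) ≈ 0.1384
After a barometric reading='falling': P(storm) = 0.65·0.1384 / (0.65·0.1384 + 0.45·0.8616) ≈ 0.1883

0.1883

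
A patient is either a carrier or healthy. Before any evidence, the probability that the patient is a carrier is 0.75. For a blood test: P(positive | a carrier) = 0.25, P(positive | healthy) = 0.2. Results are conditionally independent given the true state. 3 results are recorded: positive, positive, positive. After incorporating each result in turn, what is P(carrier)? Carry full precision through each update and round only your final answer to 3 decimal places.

0.854

After 'positive': P(carrier) = 0.25·0.7500 / (0.25·0.7500 + 0.2·0.2500) ≈ 0.7895
After 'positive': P(carrier) = 0.25·0.7895 / (0.25·0.7895 + 0.2·0.2105) ≈ 0.8242
After 'positive': P(carrier) = 0.25·0.8242 / (0.25·0.8242 + 0.2·0.1758) ≈ 0.8542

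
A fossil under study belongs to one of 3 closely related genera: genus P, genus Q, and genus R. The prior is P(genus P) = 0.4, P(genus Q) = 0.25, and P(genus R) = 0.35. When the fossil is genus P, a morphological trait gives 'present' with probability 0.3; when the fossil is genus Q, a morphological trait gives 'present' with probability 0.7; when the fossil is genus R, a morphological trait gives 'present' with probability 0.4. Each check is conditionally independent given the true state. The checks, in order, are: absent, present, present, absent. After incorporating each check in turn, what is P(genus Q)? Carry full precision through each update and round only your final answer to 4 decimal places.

0.2258

Each posterior becomes the prior for the next update.
After 'absent': normaliser = 0.7·0.4000 + 0.3·0.2500 + 0.6·0.3500; P(genus P) ≈ 0.4956, P(genus Q) ≈ 0.1327, P(genus R) ≈ 0.3717
After 'present': normaliser = 0.3·0.4956 + 0.7·0.1327 + 0.4·0.3717; P(genus P) ≈ 0.3810, P(genus Q) ≈ 0.2381, P(genus R) ≈ 0.3810
After 'present': normaliser = 0.3·0.3810 + 0.7·0.2381 + 0.4·0.3810; P(genus P) ≈ 0.2637, P(genus Q) ≈ 0.3846, P(genus R) ≈ 0.3516
After 'absent': normaliser = 0.7·0.2637 + 0.3·0.3846 + 0.6·0.3516; P(genus P) ≈ 0.3613, P(genus Q) ≈ 0.2258, P(genus R) ≈ 0.4129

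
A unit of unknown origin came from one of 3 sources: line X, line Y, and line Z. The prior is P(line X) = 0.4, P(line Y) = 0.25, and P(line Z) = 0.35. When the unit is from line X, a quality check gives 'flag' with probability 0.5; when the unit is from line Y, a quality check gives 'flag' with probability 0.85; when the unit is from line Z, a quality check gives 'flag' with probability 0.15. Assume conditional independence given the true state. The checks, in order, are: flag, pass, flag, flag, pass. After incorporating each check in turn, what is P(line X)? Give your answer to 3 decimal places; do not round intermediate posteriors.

After 'flag': normaliser = 0.5·0.4000 + 0.85·0.2500 + 0.15·0.3500; P(line X) ≈ 0.4301, P(line Y) ≈ 0.4570, P(line Z) ≈ 0.1129
After 'pass': normaliser = 0.5·0.4301 + 0.15·0.4570 + 0.85·0.1129; P(line X) ≈ 0.5666, P(line Y) ≈ 0.1806, P(line Z) ≈ 0.2528
After 'flag': normaliser = 0.5·0.5666 + 0.85·0.1806 + 0.15·0.2528; P(line X) ≈ 0.5967, P(line Y) ≈ 0.3234, P(line Z) ≈ 0.0799
After 'flag': normaliser = 0.5·0.5967 + 0.85·0.3234 + 0.15·0.0799; P(line X) ≈ 0.5099, P(line Y) ≈ 0.4697, P(line Z) ≈ 0.0205
After 'pass': normaliser = 0.5·0.5099 + 0.15·0.4697 + 0.85·0.0205; P(line X) ≈ 0.7437, P(line Y) ≈ 0.2055, P(line Z) ≈ 0.0508

0.744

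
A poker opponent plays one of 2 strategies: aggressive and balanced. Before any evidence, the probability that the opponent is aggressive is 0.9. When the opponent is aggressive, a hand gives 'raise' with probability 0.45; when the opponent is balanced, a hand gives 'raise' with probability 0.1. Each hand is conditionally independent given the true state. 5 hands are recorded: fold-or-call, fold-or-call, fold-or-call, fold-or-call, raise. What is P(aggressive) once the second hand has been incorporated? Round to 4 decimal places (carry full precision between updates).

After 'fold-or-call': P(aggressive) = 0.55·0.9000 / (0.55·0.9000 + 0.9·0.1000) ≈ 0.8462
After 'fold-or-call': P(aggressive) = 0.55·0.8462 / (0.55·0.8462 + 0.9·0.1538) ≈ 0.7707

0.7707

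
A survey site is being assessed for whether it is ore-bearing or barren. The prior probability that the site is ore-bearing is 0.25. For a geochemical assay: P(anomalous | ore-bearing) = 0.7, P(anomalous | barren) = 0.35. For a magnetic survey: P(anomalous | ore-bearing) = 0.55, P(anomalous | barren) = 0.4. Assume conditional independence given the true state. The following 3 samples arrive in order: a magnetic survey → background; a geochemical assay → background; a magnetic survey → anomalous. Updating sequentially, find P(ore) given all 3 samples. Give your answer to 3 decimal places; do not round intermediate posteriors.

0.137

After a magnetic survey='background': P(ore) = 0.45·0.2500 / (0.45·0.2500 + 0.6·0.7500) ≈ 0.2000
After a geochemical assay='background': P(ore) = 0.3·0.2000 / (0.3·0.2000 + 0.65·0.8000) ≈ 0.1034
After a magnetic survey='anomalous': P(ore) = 0.55·0.1034 / (0.55·0.1034 + 0.4·0.8966) ≈ 0.1369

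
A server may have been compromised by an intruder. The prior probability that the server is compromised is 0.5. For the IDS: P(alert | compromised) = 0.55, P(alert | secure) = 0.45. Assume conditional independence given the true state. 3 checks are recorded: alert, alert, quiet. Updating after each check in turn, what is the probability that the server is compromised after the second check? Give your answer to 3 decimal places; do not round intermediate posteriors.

After 'alert': P(compromised) = 0.55·0.5000 / (0.55·0.5000 + 0.45·0.5000) ≈ 0.5500
After 'alert': P(compromised) = 0.55·0.5500 / (0.55·0.5500 + 0.45·0.4500) ≈ 0.5990

0.599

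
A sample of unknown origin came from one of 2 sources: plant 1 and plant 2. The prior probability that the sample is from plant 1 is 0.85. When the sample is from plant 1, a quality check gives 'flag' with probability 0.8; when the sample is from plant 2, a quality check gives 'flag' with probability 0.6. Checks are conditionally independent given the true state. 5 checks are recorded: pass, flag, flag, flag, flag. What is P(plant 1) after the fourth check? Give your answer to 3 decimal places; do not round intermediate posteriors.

After 'pass': P(plant 1) = 0.2·0.8500 / (0.2·0.8500 + 0.4·0.1500) ≈ 0.7391
After 'flag': P(plant 1) = 0.8·0.7391 / (0.8·0.7391 + 0.6·0.2609) ≈ 0.7907
After 'flag': P(plant 1) = 0.8·0.7907 / (0.8·0.7907 + 0.6·0.2093) ≈ 0.8344
After 'flag': P(plant 1) = 0.8·0.8344 / (0.8·0.8344 + 0.6·0.1656) ≈ 0.8704

0.870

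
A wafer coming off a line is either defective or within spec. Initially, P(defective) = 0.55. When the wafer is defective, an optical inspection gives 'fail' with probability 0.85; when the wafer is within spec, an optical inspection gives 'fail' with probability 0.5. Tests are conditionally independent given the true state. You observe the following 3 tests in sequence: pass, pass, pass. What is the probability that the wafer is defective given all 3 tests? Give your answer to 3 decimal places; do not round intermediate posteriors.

After 'pass': P(defective) = 0.15·0.5500 / (0.15·0.5500 + 0.5·0.4500) ≈ 0.2683
After 'pass': P(defective) = 0.15·0.2683 / (0.15·0.2683 + 0.5·0.7317) ≈ 0.0991
After 'pass': P(defective) = 0.15·0.0991 / (0.15·0.0991 + 0.5·0.9009) ≈ 0.0319

0.032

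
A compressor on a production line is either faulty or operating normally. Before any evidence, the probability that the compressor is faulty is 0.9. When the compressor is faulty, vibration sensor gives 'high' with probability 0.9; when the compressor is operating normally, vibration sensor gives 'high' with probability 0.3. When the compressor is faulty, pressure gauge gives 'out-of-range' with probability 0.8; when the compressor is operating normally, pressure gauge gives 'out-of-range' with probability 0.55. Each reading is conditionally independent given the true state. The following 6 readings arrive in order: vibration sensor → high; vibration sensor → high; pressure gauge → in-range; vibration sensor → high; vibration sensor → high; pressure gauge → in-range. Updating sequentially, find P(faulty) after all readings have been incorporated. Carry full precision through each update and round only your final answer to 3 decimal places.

After vibration sensor='high': P(faulty) = 0.9·0.9000 / (0.9·0.9000 + 0.3·0.1000) ≈ 0.9643
After vibration sensor='high': P(faulty) = 0.9·0.9643 / (0.9·0.9643 + 0.3·0.0357) ≈ 0.9878
After pressure gauge='in-range': P(faulty) = 0.2·0.9878 / (0.2·0.9878 + 0.45·0.0122) ≈ 0.9730
After vibration sensor='high': P(faulty) = 0.9·0.9730 / (0.9·0.9730 + 0.3·0.0270) ≈ 0.9908
After vibration sensor='high': P(faulty) = 0.9·0.9908 / (0.9·0.9908 + 0.3·0.0092) ≈ 0.9969
After pressure gauge='in-range': P(faulty) = 0.2·0.9969 / (0.2·0.9969 + 0.45·0.0031) ≈ 0.9931

0.993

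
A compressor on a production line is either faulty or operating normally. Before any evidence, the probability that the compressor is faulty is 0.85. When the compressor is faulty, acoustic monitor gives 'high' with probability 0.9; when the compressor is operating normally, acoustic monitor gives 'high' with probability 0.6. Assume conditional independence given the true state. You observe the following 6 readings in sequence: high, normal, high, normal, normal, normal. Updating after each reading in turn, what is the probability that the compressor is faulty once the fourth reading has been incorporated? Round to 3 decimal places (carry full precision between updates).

0.443

After 'high': P(faulty) = 0.9·0.8500 / (0.9·0.8500 + 0.6·0.1500) ≈ 0.8947
After 'normal': P(faulty) = 0.1·0.8947 / (0.1·0.8947 + 0.4·0.1053) ≈ 0.6800
After 'high': P(faulty) = 0.9·0.6800 / (0.9·0.6800 + 0.6·0.3200) ≈ 0.7612
After 'normal': P(faulty) = 0.1·0.7612 / (0.1·0.7612 + 0.4·0.2388) ≈ 0.4435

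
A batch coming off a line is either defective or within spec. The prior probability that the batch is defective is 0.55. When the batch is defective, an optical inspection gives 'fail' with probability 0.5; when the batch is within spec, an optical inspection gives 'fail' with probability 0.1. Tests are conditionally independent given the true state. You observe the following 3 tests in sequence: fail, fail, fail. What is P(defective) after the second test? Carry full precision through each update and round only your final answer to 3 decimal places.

0.968

Each posterior becomes the prior for the next update.
After 'fail': P(defective) = 0.5·0.5500 / (0.5·0.5500 + 0.1·0.4500) ≈ 0.8594
After 'fail': P(defective) = 0.5·0.8594 / (0.5·0.8594 + 0.1·0.1406) ≈ 0.9683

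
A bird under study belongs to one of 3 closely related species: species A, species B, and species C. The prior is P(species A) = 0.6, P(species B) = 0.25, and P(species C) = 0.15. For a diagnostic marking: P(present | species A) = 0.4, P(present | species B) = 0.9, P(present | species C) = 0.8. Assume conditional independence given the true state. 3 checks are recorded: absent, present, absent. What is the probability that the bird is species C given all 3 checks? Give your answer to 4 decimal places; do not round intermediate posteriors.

After 'absent': normaliser = 0.6·0.6000 + 0.1·0.2500 + 0.2·0.1500; P(species A) ≈ 0.8675, P(species B) ≈ 0.0602, P(species C) ≈ 0.0723
After 'present': normaliser = 0.4·0.8675 + 0.9·0.0602 + 0.8·0.0723; P(species A) ≈ 0.7559, P(species B) ≈ 0.1181, P(species C) ≈ 0.1260
After 'absent': normaliser = 0.6·0.7559 + 0.1·0.1181 + 0.2·0.1260; P(species A) ≈ 0.9246, P(species B) ≈ 0.0241, P(species C) ≈ 0.0514

0.0514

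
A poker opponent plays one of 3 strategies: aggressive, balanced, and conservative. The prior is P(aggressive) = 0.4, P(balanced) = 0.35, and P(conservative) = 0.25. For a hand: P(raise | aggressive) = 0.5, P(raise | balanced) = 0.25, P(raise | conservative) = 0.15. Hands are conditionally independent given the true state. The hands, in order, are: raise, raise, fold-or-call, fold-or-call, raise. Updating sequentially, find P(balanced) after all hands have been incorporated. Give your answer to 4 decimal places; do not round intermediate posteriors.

0.1901

After 'raise': normaliser = 0.5·0.4000 + 0.25·0.3500 + 0.15·0.2500; P(aggressive) ≈ 0.6154, P(balanced) ≈ 0.2692, P(conservative) ≈ 0.1154
After 'raise': normaliser = 0.5·0.6154 + 0.25·0.2692 + 0.15·0.1154; P(aggressive) ≈ 0.7843, P(balanced) ≈ 0.1716, P(conservative) ≈ 0.0441
After 'fold-or-call': normaliser = 0.5·0.7843 + 0.75·0.1716 + 0.85·0.0441; P(aggressive) ≈ 0.7024, P(balanced) ≈ 0.2305, P(conservative) ≈ 0.0672
After 'fold-or-call': normaliser = 0.5·0.7024 + 0.75·0.2305 + 0.85·0.0672; P(aggressive) ≈ 0.6043, P(balanced) ≈ 0.2974, P(conservative) ≈ 0.0982
After 'raise': normaliser = 0.5·0.6043 + 0.25·0.2974 + 0.15·0.0982; P(aggressive) ≈ 0.7723, P(balanced) ≈ 0.1901, P(conservative) ≈ 0.0377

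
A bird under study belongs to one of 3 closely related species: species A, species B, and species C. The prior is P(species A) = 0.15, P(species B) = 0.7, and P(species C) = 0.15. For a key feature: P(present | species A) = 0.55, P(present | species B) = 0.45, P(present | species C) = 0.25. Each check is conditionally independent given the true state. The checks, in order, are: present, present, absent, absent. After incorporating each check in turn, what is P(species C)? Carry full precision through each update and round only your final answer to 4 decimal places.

After 'present': normaliser = 0.55·0.1500 + 0.45·0.7000 + 0.25·0.1500; P(species A) ≈ 0.1897, P(species B) ≈ 0.7241, P(species C) ≈ 0.0862
After 'present': normaliser = 0.55·0.1897 + 0.45·0.7241 + 0.25·0.0862; P(species A) ≈ 0.2309, P(species B) ≈ 0.7214, P(species C) ≈ 0.0477
After 'absent': normaliser = 0.45·0.2309 + 0.55·0.7214 + 0.75·0.0477; P(species A) ≈ 0.1937, P(species B) ≈ 0.7396, P(species C) ≈ 0.0667
After 'absent': normaliser = 0.45·0.1937 + 0.55·0.7396 + 0.75·0.0667; P(species A) ≈ 0.1602, P(species B) ≈ 0.7478, P(species C) ≈ 0.0920

0.0920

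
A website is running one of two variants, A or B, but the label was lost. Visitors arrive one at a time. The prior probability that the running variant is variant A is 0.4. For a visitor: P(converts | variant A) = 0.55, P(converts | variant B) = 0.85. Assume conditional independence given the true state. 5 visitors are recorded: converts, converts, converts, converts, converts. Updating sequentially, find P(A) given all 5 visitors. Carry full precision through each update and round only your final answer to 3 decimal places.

After 'converts': P(A) = 0.55·0.4000 / (0.55·0.4000 + 0.85·0.6000) ≈ 0.3014
After 'converts': P(A) = 0.55·0.3014 / (0.55·0.3014 + 0.85·0.6986) ≈ 0.2182
After 'converts': P(A) = 0.55·0.2182 / (0.55·0.2182 + 0.85·0.7818) ≈ 0.1530
After 'converts': P(A) = 0.55·0.1530 / (0.55·0.1530 + 0.85·0.8470) ≈ 0.1046
After 'converts': P(A) = 0.55·0.1046 / (0.55·0.1046 + 0.85·0.8954) ≈ 0.0703

0.070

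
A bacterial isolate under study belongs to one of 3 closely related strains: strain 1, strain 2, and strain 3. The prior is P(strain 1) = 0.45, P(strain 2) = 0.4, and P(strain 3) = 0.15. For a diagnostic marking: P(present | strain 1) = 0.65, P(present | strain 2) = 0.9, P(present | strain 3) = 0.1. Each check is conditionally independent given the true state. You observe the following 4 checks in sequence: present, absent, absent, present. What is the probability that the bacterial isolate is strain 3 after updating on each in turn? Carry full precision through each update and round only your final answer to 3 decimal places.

After 'present': normaliser = 0.65·0.4500 + 0.9·0.4000 + 0.1·0.1500; P(strain 1) ≈ 0.4382, P(strain 2) ≈ 0.5393, P(strain 3) ≈ 0.0225
After 'absent': normaliser = 0.35·0.4382 + 0.1·0.5393 + 0.9·0.0225; P(strain 1) ≈ 0.6741, P(strain 2) ≈ 0.2370, P(strain 3) ≈ 0.0889
After 'absent': normaliser = 0.35·0.6741 + 0.1·0.2370 + 0.9·0.0889; P(strain 1) ≈ 0.6947, P(strain 2) ≈ 0.0698, P(strain 3) ≈ 0.2356
After 'present': normaliser = 0.65·0.6947 + 0.9·0.0698 + 0.1·0.2356; P(strain 1) ≈ 0.8394, P(strain 2) ≈ 0.1168, P(strain 3) ≈ 0.0438

0.044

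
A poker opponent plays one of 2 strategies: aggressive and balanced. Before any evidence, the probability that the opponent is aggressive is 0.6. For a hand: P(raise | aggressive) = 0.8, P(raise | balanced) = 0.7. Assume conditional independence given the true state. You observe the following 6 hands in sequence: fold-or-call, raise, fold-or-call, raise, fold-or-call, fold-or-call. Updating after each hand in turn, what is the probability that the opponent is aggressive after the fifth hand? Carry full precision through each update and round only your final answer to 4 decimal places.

After 'fold-or-call': P(aggressive) = 0.2·0.6000 / (0.2·0.6000 + 0.3·0.4000) ≈ 0.5000
After 'raise': P(aggressive) = 0.8·0.5000 / (0.8·0.5000 + 0.7·0.5000) ≈ 0.5333
After 'fold-or-call': P(aggressive) = 0.2·0.5333 / (0.2·0.5333 + 0.3·0.4667) ≈ 0.4324
After 'raise': P(aggressive) = 0.8·0.4324 / (0.8·0.4324 + 0.7·0.5676) ≈ 0.4655
After 'fold-or-call': P(aggressive) = 0.2·0.4655 / (0.2·0.4655 + 0.3·0.5345) ≈ 0.3673

0.3673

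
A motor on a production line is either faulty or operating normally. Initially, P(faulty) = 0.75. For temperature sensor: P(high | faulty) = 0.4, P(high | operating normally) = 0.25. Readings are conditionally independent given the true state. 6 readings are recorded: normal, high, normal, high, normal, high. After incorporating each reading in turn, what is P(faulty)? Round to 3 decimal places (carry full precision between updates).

Each posterior becomes the prior for the next update.
After 'normal': P(faulty) = 0.6·0.7500 / (0.6·0.7500 + 0.75·0.2500) ≈ 0.7059
After 'high': P(faulty) = 0.4·0.7059 / (0.4·0.7059 + 0.25·0.2941) ≈ 0.7934
After 'normal': P(faulty) = 0.6·0.7934 / (0.6·0.7934 + 0.75·0.2066) ≈ 0.7544
After 'high': P(faulty) = 0.4·0.7544 / (0.4·0.7544 + 0.25·0.2456) ≈ 0.8309
After 'normal': P(faulty) = 0.6·0.8309 / (0.6·0.8309 + 0.75·0.1691) ≈ 0.7972
After 'high': P(faulty) = 0.4·0.7972 / (0.4·0.7972 + 0.25·0.2028) ≈ 0.8629

0.863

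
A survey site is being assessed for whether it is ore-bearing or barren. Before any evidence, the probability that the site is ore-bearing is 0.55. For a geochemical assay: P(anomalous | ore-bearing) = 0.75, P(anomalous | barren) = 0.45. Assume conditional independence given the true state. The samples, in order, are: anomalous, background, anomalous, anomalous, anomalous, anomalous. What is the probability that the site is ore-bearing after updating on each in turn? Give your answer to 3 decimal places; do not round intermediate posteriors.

0.877

After 'anomalous': P(ore) = 0.75·0.5500 / (0.75·0.5500 + 0.45·0.4500) ≈ 0.6707
After 'background': P(ore) = 0.25·0.6707 / (0.25·0.6707 + 0.55·0.3293) ≈ 0.4808
After 'anomalous': P(ore) = 0.75·0.4808 / (0.75·0.4808 + 0.45·0.5192) ≈ 0.6068
After 'anomalous': P(ore) = 0.75·0.6068 / (0.75·0.6068 + 0.45·0.3932) ≈ 0.7200
After 'anomalous': P(ore) = 0.75·0.7200 / (0.75·0.7200 + 0.45·0.2800) ≈ 0.8108
After 'anomalous': P(ore) = 0.75·0.8108 / (0.75·0.8108 + 0.45·0.1892) ≈ 0.8772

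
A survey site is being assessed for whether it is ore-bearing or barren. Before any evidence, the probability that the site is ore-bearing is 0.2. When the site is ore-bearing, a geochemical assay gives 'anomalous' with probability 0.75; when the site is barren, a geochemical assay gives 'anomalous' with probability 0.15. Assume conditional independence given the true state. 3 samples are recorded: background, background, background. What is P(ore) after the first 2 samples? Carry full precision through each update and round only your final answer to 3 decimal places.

0.021

Each posterior becomes the prior for the next update.
After 'background': P(ore) = 0.25·0.2000 / (0.25·0.2000 + 0.85·0.8000) ≈ 0.0685
After 'background': P(ore) = 0.25·0.0685 / (0.25·0.0685 + 0.85·0.9315) ≈ 0.0212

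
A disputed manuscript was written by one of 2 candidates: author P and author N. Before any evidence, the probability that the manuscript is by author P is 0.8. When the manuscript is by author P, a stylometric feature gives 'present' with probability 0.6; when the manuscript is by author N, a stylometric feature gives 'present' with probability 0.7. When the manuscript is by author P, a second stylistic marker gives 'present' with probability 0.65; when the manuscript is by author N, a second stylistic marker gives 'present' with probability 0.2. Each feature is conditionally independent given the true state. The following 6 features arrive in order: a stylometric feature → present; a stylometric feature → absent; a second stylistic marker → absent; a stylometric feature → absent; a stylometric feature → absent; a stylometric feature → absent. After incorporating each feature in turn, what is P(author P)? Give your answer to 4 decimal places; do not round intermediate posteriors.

0.8258

After a stylometric feature='present': P(author P) = 0.6·0.8000 / (0.6·0.8000 + 0.7·0.2000) ≈ 0.7742
After a stylometric feature='absent': P(author P) = 0.4·0.7742 / (0.4·0.7742 + 0.3·0.2258) ≈ 0.8205
After a second stylistic marker='absent': P(author P) = 0.35·0.8205 / (0.35·0.8205 + 0.8·0.1795) ≈ 0.6667
After a stylometric feature='absent': P(author P) = 0.4·0.6667 / (0.4·0.6667 + 0.3·0.3333) ≈ 0.7273
After a stylometric feature='absent': P(author P) = 0.4·0.7273 / (0.4·0.7273 + 0.3·0.2727) ≈ 0.7805
After a stylometric feature='absent': P(author P) = 0.4·0.7805 / (0.4·0.7805 + 0.3·0.2195) ≈ 0.8258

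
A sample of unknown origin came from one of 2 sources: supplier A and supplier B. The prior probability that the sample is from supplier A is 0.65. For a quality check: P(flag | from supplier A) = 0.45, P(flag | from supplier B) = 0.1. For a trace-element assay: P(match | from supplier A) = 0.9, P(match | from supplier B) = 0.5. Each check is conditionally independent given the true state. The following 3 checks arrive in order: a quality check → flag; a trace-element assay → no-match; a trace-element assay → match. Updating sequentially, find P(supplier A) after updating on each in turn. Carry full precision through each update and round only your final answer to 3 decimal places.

0.751

After a quality check='flag': P(supplier A) = 0.45·0.6500 / (0.45·0.6500 + 0.1·0.3500) ≈ 0.8931
After a trace-element assay='no-match': P(supplier A) = 0.1·0.8931 / (0.1·0.8931 + 0.5·0.1069) ≈ 0.6257
After a trace-element assay='match': P(supplier A) = 0.9·0.6257 / (0.9·0.6257 + 0.5·0.3743) ≈ 0.7505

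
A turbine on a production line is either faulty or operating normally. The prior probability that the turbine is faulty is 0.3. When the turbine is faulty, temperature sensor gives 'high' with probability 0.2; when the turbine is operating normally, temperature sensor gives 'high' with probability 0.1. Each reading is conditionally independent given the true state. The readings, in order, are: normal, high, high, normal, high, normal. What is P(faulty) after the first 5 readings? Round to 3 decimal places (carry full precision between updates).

0.730

After 'normal': P(faulty) = 0.8·0.3000 / (0.8·0.3000 + 0.9·0.7000) ≈ 0.2759
After 'high': P(faulty) = 0.2·0.2759 / (0.2·0.2759 + 0.1·0.7241) ≈ 0.4324
After 'high': P(faulty) = 0.2·0.4324 / (0.2·0.4324 + 0.1·0.5676) ≈ 0.6038
After 'normal': P(faulty) = 0.8·0.6038 / (0.8·0.6038 + 0.9·0.3962) ≈ 0.5753
After 'high': P(faulty) = 0.2·0.5753 / (0.2·0.5753 + 0.1·0.4247) ≈ 0.7304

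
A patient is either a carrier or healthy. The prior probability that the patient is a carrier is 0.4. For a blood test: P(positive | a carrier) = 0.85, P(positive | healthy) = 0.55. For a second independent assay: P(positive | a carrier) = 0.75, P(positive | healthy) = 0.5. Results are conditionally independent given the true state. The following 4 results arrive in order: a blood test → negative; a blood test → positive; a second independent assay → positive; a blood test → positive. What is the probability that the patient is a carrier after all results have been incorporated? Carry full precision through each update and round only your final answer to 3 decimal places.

Apply Bayes' rule sequentially, carrying P(carrier) forward.
After a blood test='negative': P(carrier) = 0.15·0.4000 / (0.15·0.4000 + 0.45·0.6000) ≈ 0.1818
After a blood test='positive': P(carrier) = 0.85·0.1818 / (0.85·0.1818 + 0.55·0.8182) ≈ 0.2556
After a second independent assay='positive': P(carrier) = 0.75·0.2556 / (0.75·0.2556 + 0.5·0.7444) ≈ 0.3400
After a blood test='positive': P(carrier) = 0.85·0.3400 / (0.85·0.3400 + 0.55·0.6600) ≈ 0.4433

0.443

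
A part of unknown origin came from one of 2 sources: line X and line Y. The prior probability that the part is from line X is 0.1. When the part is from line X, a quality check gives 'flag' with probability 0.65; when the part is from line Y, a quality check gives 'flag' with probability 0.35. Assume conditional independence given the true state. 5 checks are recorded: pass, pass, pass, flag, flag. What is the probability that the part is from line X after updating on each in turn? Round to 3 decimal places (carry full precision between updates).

Apply Bayes' rule sequentially, carrying P(line X) forward.
After 'pass': P(line X) = 0.35·0.1000 / (0.35·0.1000 + 0.65·0.9000) ≈ 0.0565
After 'pass': P(line X) = 0.35·0.0565 / (0.35·0.0565 + 0.65·0.9435) ≈ 0.0312
After 'pass': P(line X) = 0.35·0.0312 / (0.35·0.0312 + 0.65·0.9688) ≈ 0.0171
After 'flag': P(line X) = 0.65·0.0171 / (0.65·0.0171 + 0.35·0.9829) ≈ 0.0312
After 'flag': P(line X) = 0.65·0.0312 / (0.65·0.0312 + 0.35·0.9688) ≈ 0.0565

0.056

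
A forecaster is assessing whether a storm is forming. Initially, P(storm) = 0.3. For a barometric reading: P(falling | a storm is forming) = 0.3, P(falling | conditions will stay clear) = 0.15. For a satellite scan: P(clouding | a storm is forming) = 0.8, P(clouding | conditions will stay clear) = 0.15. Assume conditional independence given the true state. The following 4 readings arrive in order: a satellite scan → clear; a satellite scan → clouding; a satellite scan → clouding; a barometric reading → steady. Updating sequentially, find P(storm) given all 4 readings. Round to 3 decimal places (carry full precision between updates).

0.703

After a satellite scan='clear': P(storm) = 0.2·0.3000 / (0.2·0.3000 + 0.85·0.7000) ≈ 0.0916
After a satellite scan='clouding': P(storm) = 0.8·0.0916 / (0.8·0.0916 + 0.15·0.9084) ≈ 0.3497
After a satellite scan='clouding': P(storm) = 0.8·0.3497 / (0.8·0.3497 + 0.15·0.6503) ≈ 0.7415
After a barometric reading='steady': P(storm) = 0.7·0.7415 / (0.7·0.7415 + 0.85·0.2585) ≈ 0.7026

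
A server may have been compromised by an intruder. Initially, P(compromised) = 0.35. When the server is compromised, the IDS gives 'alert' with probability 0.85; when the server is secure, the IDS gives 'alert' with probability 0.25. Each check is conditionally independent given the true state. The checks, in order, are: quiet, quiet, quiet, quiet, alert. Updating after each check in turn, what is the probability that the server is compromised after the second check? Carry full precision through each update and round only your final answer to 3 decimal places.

After 'quiet': P(compromised) = 0.15·0.3500 / (0.15·0.3500 + 0.75·0.6500) ≈ 0.0972
After 'quiet': P(compromised) = 0.15·0.0972 / (0.15·0.0972 + 0.75·0.9028) ≈ 0.0211

0.021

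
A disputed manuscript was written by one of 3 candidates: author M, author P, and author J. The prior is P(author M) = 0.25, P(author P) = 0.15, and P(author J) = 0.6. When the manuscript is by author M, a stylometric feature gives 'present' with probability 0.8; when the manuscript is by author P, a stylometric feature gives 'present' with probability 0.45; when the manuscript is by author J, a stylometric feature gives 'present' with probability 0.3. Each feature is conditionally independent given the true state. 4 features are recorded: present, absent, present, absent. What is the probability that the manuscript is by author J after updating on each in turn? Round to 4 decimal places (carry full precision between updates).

0.6293

After 'present': normaliser = 0.8·0.2500 + 0.45·0.1500 + 0.3·0.6000; P(author M) ≈ 0.4469, P(author P) ≈ 0.1508, P(author J) ≈ 0.4022
After 'absent': normaliser = 0.2·0.4469 + 0.55·0.1508 + 0.7·0.4022; P(author M) ≈ 0.1969, P(author P) ≈ 0.1828, P(author J) ≈ 0.6203
After 'present': normaliser = 0.8·0.1969 + 0.45·0.1828 + 0.3·0.6203; P(author M) ≈ 0.3699, P(author P) ≈ 0.1931, P(author J) ≈ 0.4370
After 'absent': normaliser = 0.2·0.3699 + 0.55·0.1931 + 0.7·0.4370; P(author M) ≈ 0.1522, P(author P) ≈ 0.2185, P(author J) ≈ 0.6293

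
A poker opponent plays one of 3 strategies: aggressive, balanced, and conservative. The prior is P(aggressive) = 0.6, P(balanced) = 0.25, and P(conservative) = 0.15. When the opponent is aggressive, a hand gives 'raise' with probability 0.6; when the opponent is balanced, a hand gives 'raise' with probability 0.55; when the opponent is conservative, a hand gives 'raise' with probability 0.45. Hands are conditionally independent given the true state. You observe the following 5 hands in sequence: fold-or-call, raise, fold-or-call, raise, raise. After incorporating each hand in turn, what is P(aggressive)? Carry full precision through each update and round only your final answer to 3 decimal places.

After 'fold-or-call': normaliser = 0.4·0.6000 + 0.45·0.2500 + 0.55·0.1500; P(aggressive) ≈ 0.5517, P(balanced) ≈ 0.2586, P(conservative) ≈ 0.1897
After 'raise': normaliser = 0.6·0.5517 + 0.55·0.2586 + 0.45·0.1897; P(aggressive) ≈ 0.5926, P(balanced) ≈ 0.2546, P(conservative) ≈ 0.1528
After 'fold-or-call': normaliser = 0.4·0.5926 + 0.45·0.2546 + 0.55·0.1528; P(aggressive) ≈ 0.5441, P(balanced) ≈ 0.2630, P(conservative) ≈ 0.1929
After 'raise': normaliser = 0.6·0.5441 + 0.55·0.2630 + 0.45·0.1929; P(aggressive) ≈ 0.5851, P(balanced) ≈ 0.2593, P(conservative) ≈ 0.1556
After 'raise': normaliser = 0.6·0.5851 + 0.55·0.2593 + 0.45·0.1556; P(aggressive) ≈ 0.6228, P(balanced) ≈ 0.2530, P(conservative) ≈ 0.1242

0.623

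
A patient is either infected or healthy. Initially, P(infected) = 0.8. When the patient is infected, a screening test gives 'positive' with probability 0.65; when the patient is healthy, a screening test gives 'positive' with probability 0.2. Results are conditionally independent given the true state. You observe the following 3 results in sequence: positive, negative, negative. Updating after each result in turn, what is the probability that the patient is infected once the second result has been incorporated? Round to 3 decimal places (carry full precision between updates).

0.850

After 'positive': P(infected) = 0.65·0.8000 / (0.65·0.8000 + 0.2·0.2000) ≈ 0.9286
After 'negative': P(infected) = 0.35·0.9286 / (0.35·0.9286 + 0.8·0.0714) ≈ 0.8505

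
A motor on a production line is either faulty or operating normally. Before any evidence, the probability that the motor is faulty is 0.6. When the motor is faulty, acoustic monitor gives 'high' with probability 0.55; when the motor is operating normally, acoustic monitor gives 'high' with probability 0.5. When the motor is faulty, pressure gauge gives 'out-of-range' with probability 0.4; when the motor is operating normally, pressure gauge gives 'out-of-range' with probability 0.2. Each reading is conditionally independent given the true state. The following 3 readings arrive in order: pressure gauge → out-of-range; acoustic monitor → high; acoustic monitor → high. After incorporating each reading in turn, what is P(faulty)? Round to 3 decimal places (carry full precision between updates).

0.784

After pressure gauge='out-of-range': P(faulty) = 0.4·0.6000 / (0.4·0.6000 + 0.2·0.4000) ≈ 0.7500
After acoustic monitor='high': P(faulty) = 0.55·0.7500 / (0.55·0.7500 + 0.5·0.2500) ≈ 0.7674
After acoustic monitor='high': P(faulty) = 0.55·0.7674 / (0.55·0.7674 + 0.5·0.2326) ≈ 0.7840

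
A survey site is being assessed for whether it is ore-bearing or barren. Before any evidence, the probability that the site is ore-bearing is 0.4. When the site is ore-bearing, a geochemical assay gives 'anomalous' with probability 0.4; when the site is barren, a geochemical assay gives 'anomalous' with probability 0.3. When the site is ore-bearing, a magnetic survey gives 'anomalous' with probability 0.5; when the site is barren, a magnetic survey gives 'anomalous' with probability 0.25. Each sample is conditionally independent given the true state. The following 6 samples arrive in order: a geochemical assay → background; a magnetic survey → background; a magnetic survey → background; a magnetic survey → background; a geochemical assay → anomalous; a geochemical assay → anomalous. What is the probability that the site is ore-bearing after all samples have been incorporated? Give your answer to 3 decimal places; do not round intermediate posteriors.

0.231

Each posterior becomes the prior for the next update.
After a geochemical assay='background': P(ore) = 0.6·0.4000 / (0.6·0.4000 + 0.7·0.6000) ≈ 0.3636
After a magnetic survey='background': P(ore) = 0.5·0.3636 / (0.5·0.3636 + 0.75·0.6364) ≈ 0.2759
After a magnetic survey='background': P(ore) = 0.5·0.2759 / (0.5·0.2759 + 0.75·0.7241) ≈ 0.2025
After a magnetic survey='background': P(ore) = 0.5·0.2025 / (0.5·0.2025 + 0.75·0.7975) ≈ 0.1448
After a geochemical assay='anomalous': P(ore) = 0.4·0.1448 / (0.4·0.1448 + 0.3·0.8552) ≈ 0.1842
After a geochemical assay='anomalous': P(ore) = 0.4·0.1842 / (0.4·0.1842 + 0.3·0.8158) ≈ 0.2314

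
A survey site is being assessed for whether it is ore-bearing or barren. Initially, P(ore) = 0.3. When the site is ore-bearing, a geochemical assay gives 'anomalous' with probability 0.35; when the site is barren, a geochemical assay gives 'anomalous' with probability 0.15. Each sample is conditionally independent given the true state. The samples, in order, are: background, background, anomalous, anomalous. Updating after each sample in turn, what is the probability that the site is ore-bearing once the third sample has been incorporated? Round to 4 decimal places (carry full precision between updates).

0.3690

After 'background': P(ore) = 0.65·0.3000 / (0.65·0.3000 + 0.85·0.7000) ≈ 0.2468
After 'background': P(ore) = 0.65·0.2468 / (0.65·0.2468 + 0.85·0.7532) ≈ 0.2004
After 'anomalous': P(ore) = 0.35·0.2004 / (0.35·0.2004 + 0.15·0.7996) ≈ 0.3690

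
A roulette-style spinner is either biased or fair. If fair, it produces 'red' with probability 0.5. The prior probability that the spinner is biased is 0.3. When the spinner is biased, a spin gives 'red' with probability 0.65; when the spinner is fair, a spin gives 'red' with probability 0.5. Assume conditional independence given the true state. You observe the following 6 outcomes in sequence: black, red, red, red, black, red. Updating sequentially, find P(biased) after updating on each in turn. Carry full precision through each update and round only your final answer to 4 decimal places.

After 'black': P(biased) = 0.35·0.3000 / (0.35·0.3000 + 0.5·0.7000) ≈ 0.2308
After 'red': P(biased) = 0.65·0.2308 / (0.65·0.2308 + 0.5·0.7692) ≈ 0.2806
After 'red': P(biased) = 0.65·0.2806 / (0.65·0.2806 + 0.5·0.7194) ≈ 0.3364
After 'red': P(biased) = 0.65·0.3364 / (0.65·0.3364 + 0.5·0.6636) ≈ 0.3973
After 'black': P(biased) = 0.35·0.3973 / (0.35·0.3973 + 0.5·0.6027) ≈ 0.3157
After 'red': P(biased) = 0.65·0.3157 / (0.65·0.3157 + 0.5·0.6843) ≈ 0.3749

0.3749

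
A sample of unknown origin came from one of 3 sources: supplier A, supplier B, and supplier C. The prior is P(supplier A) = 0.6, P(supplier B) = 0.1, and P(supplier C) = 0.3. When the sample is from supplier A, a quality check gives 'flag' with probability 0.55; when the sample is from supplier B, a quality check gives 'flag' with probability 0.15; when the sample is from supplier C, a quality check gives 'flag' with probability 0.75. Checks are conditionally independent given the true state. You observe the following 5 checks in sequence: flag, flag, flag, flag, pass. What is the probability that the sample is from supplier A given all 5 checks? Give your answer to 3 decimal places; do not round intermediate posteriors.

After 'flag': normaliser = 0.55·0.6000 + 0.15·0.1000 + 0.75·0.3000; P(supplier A) ≈ 0.5789, P(supplier B) ≈ 0.0263, P(supplier C) ≈ 0.3947
After 'flag': normaliser = 0.55·0.5789 + 0.15·0.0263 + 0.75·0.3947; P(supplier A) ≈ 0.5149, P(supplier B) ≈ 0.0064, P(supplier C) ≈ 0.4787
After 'flag': normaliser = 0.55·0.5149 + 0.15·0.0064 + 0.75·0.4787; P(supplier A) ≈ 0.4403, P(supplier B) ≈ 0.0015, P(supplier C) ≈ 0.5582
After 'flag': normaliser = 0.55·0.4403 + 0.15·0.0015 + 0.75·0.5582; P(supplier A) ≈ 0.3663, P(supplier B) ≈ 0.0003, P(supplier C) ≈ 0.6333
After 'pass': normaliser = 0.45·0.3663 + 0.85·0.0003 + 0.25·0.6333; P(supplier A) ≈ 0.5096, P(supplier B) ≈ 0.0009, P(supplier C) ≈ 0.4895

0.510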